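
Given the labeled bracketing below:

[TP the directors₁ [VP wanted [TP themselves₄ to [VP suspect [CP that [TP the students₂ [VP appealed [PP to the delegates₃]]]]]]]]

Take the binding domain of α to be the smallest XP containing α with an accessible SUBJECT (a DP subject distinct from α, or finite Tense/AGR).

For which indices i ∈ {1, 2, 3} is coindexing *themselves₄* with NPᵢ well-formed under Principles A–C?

*themselves* is an anaphor, so Principle A applies: it must be bound in its binding domain.
Binding domain of *themselves₄*: the matrix TP, whose subject is the directors₁.
*the directors₁* c-commands the anaphor within its binding domain → licit binder.
*the students₂* does not c-command the anaphor → cannot bind it.
*the delegates₃* does not c-command the anaphor → cannot bind it.

{1}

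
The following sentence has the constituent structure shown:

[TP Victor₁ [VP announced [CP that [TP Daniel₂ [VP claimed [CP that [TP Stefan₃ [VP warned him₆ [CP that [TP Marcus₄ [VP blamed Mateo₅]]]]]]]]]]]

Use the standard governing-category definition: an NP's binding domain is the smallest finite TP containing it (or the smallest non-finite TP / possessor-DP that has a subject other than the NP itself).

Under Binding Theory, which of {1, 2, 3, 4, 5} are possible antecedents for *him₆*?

{1, 2}

*him* is a pronoun, so Principle B applies: it must be free in its binding domain.
Binding domain of *him₆*: the embedded TP, whose subject is Stefan₃.
*Victor₁* c-commands the pronoun but from outside its binding domain, and is not c-commanded by it → coindexation permitted.
*Daniel₂* c-commands the pronoun but from outside its binding domain, and is not c-commanded by it → coindexation permitted.
*Stefan₃* c-commands the pronoun within its binding domain → coindexation would violate Principle B.
*Marcus₄*: the pronoun c-commands this R-expression → coindexation would violate Principle C on *Marcus₄*.
*Mateo₅*: the pronoun c-commands this R-expression → coindexation would violate Principle C on *Mateo₅*.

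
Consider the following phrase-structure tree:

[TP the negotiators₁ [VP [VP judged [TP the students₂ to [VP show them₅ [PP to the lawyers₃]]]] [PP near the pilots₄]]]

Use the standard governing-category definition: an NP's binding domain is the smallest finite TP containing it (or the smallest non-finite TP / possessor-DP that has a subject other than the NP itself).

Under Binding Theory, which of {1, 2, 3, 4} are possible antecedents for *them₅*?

*them* is a pronoun, so Principle B applies: it must be free in its binding domain.
Binding domain of *them₅*: the embedded TP, whose subject is the students₂.
*the negotiators₁* c-commands the pronoun but from outside its binding domain, and is not c-commanded by it → coindexation permitted.
*the students₂* c-commands the pronoun within its binding domain → coindexation would violate Principle B.
*the lawyers₃*: the pronoun c-commands this R-expression → coindexation would violate Principle C on *the lawyers₃*.
*the pilots₄* and the pronoun do not c-command one another → neither Principle B nor Principle C is at stake; coindexation permitted.

{1, 4}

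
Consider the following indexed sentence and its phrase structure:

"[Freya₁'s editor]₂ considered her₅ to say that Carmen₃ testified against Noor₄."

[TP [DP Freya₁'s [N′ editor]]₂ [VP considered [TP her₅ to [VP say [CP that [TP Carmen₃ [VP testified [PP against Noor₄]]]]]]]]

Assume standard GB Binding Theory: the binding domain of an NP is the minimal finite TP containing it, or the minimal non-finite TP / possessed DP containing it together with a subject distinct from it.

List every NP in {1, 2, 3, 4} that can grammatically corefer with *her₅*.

*her* is a pronoun, so Principle B applies: it must be free in its binding domain.
Binding domain of *her₅*: the matrix TP, whose subject is [Freya₁'s editor]₂.
*Freya₁* and the pronoun do not c-command one another → neither Principle B nor Principle C is at stake; coindexation permitted.
*[Freya₁'s editor]₂* c-commands the pronoun within its binding domain → coindexation would violate Principle B.
*Carmen₃*: the pronoun c-commands this R-expression → coindexation would violate Principle C on *Carmen₃*.
*Noor₄*: the pronoun c-commands this R-expression → coindexation would violate Principle C on *Noor₄*.

{1}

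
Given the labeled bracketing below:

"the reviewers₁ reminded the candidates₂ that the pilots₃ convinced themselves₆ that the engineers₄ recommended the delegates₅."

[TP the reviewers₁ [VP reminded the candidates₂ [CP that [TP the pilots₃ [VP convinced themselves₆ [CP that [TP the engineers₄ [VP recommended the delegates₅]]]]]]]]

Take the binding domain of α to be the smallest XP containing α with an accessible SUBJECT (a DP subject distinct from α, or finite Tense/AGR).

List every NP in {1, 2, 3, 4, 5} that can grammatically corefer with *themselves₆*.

{3}

*themselves* is an anaphor, so Principle A applies: it must be bound in its binding domain.
Binding domain of *themselves₆*: the embedded TP, whose subject is the pilots₃.
*the reviewers₁* c-commands the anaphor but is outside its binding domain → cannot satisfy Principle A.
*the candidates₂* c-commands the anaphor but is outside its binding domain → cannot satisfy Principle A.
*the pilots₃* c-commands the anaphor within its binding domain → licit binder.
*the engineers₄* does not c-command the anaphor → cannot bind it.
*the delegates₅* does not c-command the anaphor → cannot bind it.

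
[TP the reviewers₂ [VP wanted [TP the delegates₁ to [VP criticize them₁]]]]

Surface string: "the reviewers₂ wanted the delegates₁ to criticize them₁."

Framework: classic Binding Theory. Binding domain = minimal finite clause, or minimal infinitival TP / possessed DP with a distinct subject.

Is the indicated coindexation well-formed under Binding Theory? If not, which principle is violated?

Principle B

The two coindexed NPs are *the delegates₁* and *them₁*.
*them₁* is a pronoun. Its binding domain is the embedded TP, whose subject is the delegates₁.
*the delegates₁* c-commands it within that domain and carries the same index.
The pronoun is locally bound → Principle B violation.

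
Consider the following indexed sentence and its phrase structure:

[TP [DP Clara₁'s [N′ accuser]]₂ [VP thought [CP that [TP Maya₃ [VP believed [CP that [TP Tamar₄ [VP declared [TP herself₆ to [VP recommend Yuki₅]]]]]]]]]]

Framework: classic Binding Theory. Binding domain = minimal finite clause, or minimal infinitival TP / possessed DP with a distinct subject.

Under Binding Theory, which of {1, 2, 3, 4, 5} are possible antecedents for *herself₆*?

*herself* is an anaphor, so Principle A applies: it must be bound in its binding domain.
Binding domain of *herself₆*: the embedded TP, whose subject is Tamar₄.
*Clara₁* does not c-command the anaphor → cannot bind it.
*[Clara₁'s accuser]₂* c-commands the anaphor but is outside its binding domain → cannot satisfy Principle A.
*Maya₃* c-commands the anaphor but is outside its binding domain → cannot satisfy Principle A.
*Tamar₄* c-commands the anaphor within its binding domain → licit binder.
*Yuki₅* does not c-command the anaphor → cannot bind it.

{4}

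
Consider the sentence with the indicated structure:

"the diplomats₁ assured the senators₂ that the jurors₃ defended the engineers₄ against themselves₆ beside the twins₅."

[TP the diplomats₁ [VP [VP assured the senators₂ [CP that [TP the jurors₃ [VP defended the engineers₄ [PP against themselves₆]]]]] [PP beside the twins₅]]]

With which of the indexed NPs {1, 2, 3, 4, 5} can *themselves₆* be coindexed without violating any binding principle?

*themselves* is an anaphor, so Principle A applies: it must be bound in its binding domain.
Binding domain of *themselves₆*: the embedded TP, whose subject is the jurors₃.
*the diplomats₁* c-commands the anaphor but is outside its binding domain → cannot satisfy Principle A.
*the senators₂* c-commands the anaphor but is outside its binding domain → cannot satisfy Principle A.
*the jurors₃* c-commands the anaphor within its binding domain → licit binder.
*the engineers₄* c-commands the anaphor within its binding domain → licit binder.
*the twins₅* does not c-command the anaphor → cannot bind it.

{3, 4}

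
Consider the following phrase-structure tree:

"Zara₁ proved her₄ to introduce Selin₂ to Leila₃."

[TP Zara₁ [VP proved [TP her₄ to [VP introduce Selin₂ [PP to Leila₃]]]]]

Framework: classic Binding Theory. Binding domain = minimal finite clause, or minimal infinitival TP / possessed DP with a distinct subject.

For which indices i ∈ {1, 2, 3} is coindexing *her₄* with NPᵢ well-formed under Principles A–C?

*her* is a pronoun, so Principle B applies: it must be free in its binding domain.
Binding domain of *her₄*: the matrix TP, whose subject is Zara₁.
*Zara₁* c-commands the pronoun within its binding domain → coindexation would violate Principle B.
*Selin₂*: the pronoun c-commands this R-expression → coindexation would violate Principle C on *Selin₂*.
*Leila₃*: the pronoun c-commands this R-expression → coindexation would violate Principle C on *Leila₃*.

none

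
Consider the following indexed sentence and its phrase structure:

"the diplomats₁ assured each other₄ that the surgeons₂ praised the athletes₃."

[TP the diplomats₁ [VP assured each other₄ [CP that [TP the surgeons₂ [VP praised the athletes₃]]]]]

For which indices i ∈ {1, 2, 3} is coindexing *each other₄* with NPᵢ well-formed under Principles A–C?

*each other* is an anaphor, so Principle A applies: it must be bound in its binding domain.
Binding domain of *each other₄*: the matrix TP, whose subject is the diplomats₁.
*the diplomats₁* c-commands the anaphor within its binding domain → licit binder.
*the surgeons₂* does not c-command the anaphor → cannot bind it.
*the athletes₃* does not c-command the anaphor → cannot bind it.

{1}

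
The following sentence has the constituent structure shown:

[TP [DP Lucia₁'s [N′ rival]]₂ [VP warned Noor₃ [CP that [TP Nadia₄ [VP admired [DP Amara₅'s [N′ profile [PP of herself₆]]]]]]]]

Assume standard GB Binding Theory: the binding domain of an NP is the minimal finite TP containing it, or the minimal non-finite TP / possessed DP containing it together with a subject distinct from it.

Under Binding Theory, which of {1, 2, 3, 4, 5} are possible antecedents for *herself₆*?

{5}

*herself* is an anaphor, so Principle A applies: it must be bound in its binding domain.
Binding domain of *herself₆*: the possessed DP, whose subject is Amara₅.
*Lucia₁* does not c-command the anaphor → cannot bind it.
*[Lucia₁'s rival]₂* c-commands the anaphor but is outside its binding domain → cannot satisfy Principle A.
*Noor₃* c-commands the anaphor but is outside its binding domain → cannot satisfy Principle A.
*Nadia₄* c-commands the anaphor but is outside its binding domain → cannot satisfy Principle A.
*Amara₅* c-commands the anaphor within its binding domain → licit binder.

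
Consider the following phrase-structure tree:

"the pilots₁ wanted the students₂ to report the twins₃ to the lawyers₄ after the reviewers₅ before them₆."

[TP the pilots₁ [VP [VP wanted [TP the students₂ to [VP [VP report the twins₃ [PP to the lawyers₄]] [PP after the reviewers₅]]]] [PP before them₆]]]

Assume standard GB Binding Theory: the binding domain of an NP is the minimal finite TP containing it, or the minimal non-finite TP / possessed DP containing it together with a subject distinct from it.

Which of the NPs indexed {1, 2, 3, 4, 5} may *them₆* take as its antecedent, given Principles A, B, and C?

*them* is a pronoun, so Principle B applies: it must be free in its binding domain.
Binding domain of *them₆*: the matrix TP, whose subject is the pilots₁.
*the pilots₁* c-commands the pronoun within its binding domain → coindexation would violate Principle B.
*the students₂* and the pronoun do not c-command one another → neither Principle B nor Principle C is at stake; coindexation permitted.
*the twins₃* and the pronoun do not c-command one another → neither Principle B nor Principle C is at stake; coindexation permitted.
*the lawyers₄* and the pronoun do not c-command one another → neither Principle B nor Principle C is at stake; coindexation permitted.
*the reviewers₅* and the pronoun do not c-command one another → neither Principle B nor Principle C is at stake; coindexation permitted.

{2, 3, 4, 5}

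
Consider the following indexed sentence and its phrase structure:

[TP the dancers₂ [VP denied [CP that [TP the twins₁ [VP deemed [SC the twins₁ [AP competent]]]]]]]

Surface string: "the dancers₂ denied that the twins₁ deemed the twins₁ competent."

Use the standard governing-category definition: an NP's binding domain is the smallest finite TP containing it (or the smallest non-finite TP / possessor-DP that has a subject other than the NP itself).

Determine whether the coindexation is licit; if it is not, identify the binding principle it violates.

Principle C

The two coindexed NPs are *the twins₁* (the lower occurrence) and *the twins₁* (the higher occurrence).
*the twins₁* (the lower occurrence) is an R-expression. Principle C requires it to be free everywhere.
*the twins₁* (the higher occurrence) c-commands it and carries the same index.
The R-expression is bound → Principle C violation.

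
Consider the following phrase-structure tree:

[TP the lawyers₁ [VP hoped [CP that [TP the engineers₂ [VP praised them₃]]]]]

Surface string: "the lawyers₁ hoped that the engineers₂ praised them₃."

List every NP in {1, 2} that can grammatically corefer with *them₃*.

{1}

*them* is a pronoun, so Principle B applies: it must be free in its binding domain.
Binding domain of *them₃*: the embedded TP, whose subject is the engineers₂.
*the lawyers₁* c-commands the pronoun but from outside its binding domain, and is not c-commanded by it → coindexation permitted.
*the engineers₂* c-commands the pronoun within its binding domain → coindexation would violate Principle B.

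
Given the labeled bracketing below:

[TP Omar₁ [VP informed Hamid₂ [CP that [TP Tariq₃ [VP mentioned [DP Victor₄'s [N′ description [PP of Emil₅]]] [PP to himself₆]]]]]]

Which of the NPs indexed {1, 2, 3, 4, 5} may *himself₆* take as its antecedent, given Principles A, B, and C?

*himself* is an anaphor, so Principle A applies: it must be bound in its binding domain.
Binding domain of *himself₆*: the embedded TP, whose subject is Tariq₃.
*Omar₁* c-commands the anaphor but is outside its binding domain → cannot satisfy Principle A.
*Hamid₂* c-commands the anaphor but is outside its binding domain → cannot satisfy Principle A.
*Tariq₃* c-commands the anaphor within its binding domain → licit binder.
*Victor₄* does not c-command the anaphor → cannot bind it.
*Emil₅* does not c-command the anaphor → cannot bind it.

{3}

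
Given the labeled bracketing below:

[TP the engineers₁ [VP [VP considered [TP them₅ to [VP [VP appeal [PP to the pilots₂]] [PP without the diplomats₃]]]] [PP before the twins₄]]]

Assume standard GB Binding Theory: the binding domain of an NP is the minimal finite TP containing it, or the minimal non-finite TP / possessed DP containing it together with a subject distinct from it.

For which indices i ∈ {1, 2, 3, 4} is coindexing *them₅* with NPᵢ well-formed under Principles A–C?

{4}

*them* is a pronoun, so Principle B applies: it must be free in its binding domain.
Binding domain of *them₅*: the matrix TP, whose subject is the engineers₁.
*the engineers₁* c-commands the pronoun within its binding domain → coindexation would violate Principle B.
*the pilots₂*: the pronoun c-commands this R-expression → coindexation would violate Principle C on *the pilots₂*.
*the diplomats₃*: the pronoun c-commands this R-expression → coindexation would violate Principle C on *the diplomats₃*.
*the twins₄* and the pronoun do not c-command one another → neither Principle B nor Principle C is at stake; coindexation permitted.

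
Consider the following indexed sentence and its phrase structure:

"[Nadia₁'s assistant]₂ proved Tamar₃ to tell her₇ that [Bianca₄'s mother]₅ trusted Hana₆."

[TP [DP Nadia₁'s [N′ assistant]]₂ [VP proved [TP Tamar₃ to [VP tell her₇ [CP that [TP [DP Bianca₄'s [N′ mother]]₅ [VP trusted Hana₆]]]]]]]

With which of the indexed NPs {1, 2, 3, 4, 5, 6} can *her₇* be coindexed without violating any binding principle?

{1, 2}

*her* is a pronoun, so Principle B applies: it must be free in its binding domain.
Binding domain of *her₇*: the embedded TP, whose subject is Tamar₃.
*Nadia₁* and the pronoun do not c-command one another → neither Principle B nor Principle C is at stake; coindexation permitted.
*[Nadia₁'s assistant]₂* c-commands the pronoun but from outside its binding domain, and is not c-commanded by it → coindexation permitted.
*Tamar₃* c-commands the pronoun within its binding domain → coindexation would violate Principle B.
*Bianca₄*: the pronoun c-commands this R-expression → coindexation would violate Principle C on *Bianca₄*.
*[Bianca₄'s mother]₅*: the pronoun c-commands this R-expression → coindexation would violate Principle C on *[Bianca₄'s mother]₅*.
*Hana₆*: the pronoun c-commands this R-expression → coindexation would violate Principle C on *Hana₆*.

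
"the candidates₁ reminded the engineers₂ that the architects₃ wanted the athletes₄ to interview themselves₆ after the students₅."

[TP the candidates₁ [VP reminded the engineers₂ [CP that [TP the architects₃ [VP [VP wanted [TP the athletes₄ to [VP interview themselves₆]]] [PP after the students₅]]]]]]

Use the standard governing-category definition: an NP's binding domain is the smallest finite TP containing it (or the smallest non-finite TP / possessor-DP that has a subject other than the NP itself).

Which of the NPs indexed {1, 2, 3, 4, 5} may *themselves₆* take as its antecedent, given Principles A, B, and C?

{4}

*themselves* is an anaphor, so Principle A applies: it must be bound in its binding domain.
Binding domain of *themselves₆*: the embedded TP, whose subject is the athletes₄.
*the candidates₁* c-commands the anaphor but is outside its binding domain → cannot satisfy Principle A.
*the engineers₂* c-commands the anaphor but is outside its binding domain → cannot satisfy Principle A.
*the architects₃* c-commands the anaphor but is outside its binding domain → cannot satisfy Principle A.
*the athletes₄* c-commands the anaphor within its binding domain → licit binder.
*the students₅* does not c-command the anaphor → cannot bind it.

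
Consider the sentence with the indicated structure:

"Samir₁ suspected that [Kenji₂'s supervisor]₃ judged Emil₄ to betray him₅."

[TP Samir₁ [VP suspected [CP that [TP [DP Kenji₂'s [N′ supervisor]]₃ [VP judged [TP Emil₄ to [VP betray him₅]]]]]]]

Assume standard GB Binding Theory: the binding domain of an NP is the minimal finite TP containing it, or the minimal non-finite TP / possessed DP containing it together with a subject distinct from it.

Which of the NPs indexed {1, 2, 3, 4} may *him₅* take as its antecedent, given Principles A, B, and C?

{1, 2, 3}

*him* is a pronoun, so Principle B applies: it must be free in its binding domain.
Binding domain of *him₅*: the embedded TP, whose subject is Emil₄.
*Samir₁* c-commands the pronoun but from outside its binding domain, and is not c-commanded by it → coindexation permitted.
*Kenji₂* and the pronoun do not c-command one another → neither Principle B nor Principle C is at stake; coindexation permitted.
*[Kenji₂'s supervisor]₃* c-commands the pronoun but from outside its binding domain, and is not c-commanded by it → coindexation permitted.
*Emil₄* c-commands the pronoun within its binding domain → coindexation would violate Principle B.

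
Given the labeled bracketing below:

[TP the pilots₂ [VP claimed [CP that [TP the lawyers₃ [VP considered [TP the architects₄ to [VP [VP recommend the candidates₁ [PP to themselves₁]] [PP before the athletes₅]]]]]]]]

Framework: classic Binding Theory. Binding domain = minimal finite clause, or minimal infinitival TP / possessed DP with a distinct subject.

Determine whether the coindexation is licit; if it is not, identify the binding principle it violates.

The two coindexed NPs are *the candidates₁* and *themselves₁*.
*themselves₁* is an anaphor; its binding domain is the embedded TP, whose subject is the architects₄. *the candidates₁* c-commands it within that domain and shares its index, so Principle A is satisfied.
*the candidates₁* is an R-expression; *themselves₁* does not c-command it, and no other NP shares its index, so Principle C is satisfied.
All principles are respected.

grammatical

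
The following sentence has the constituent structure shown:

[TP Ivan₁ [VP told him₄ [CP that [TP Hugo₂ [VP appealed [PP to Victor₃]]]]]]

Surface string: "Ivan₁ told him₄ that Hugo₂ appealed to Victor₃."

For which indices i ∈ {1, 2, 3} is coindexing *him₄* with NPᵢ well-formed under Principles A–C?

*him* is a pronoun, so Principle B applies: it must be free in its binding domain.
Binding domain of *him₄*: the matrix TP, whose subject is Ivan₁.
*Ivan₁* c-commands the pronoun within its binding domain → coindexation would violate Principle B.
*Hugo₂*: the pronoun c-commands this R-expression → coindexation would violate Principle C on *Hugo₂*.
*Victor₃*: the pronoun c-commands this R-expression → coindexation would violate Principle C on *Victor₃*.

none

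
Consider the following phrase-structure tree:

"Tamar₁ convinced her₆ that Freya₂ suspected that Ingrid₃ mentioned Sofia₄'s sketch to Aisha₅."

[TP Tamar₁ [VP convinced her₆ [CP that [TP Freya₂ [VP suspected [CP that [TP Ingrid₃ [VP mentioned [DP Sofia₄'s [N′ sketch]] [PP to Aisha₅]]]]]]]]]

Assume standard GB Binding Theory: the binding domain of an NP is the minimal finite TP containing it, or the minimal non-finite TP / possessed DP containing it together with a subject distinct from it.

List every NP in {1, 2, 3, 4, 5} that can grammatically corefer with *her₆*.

*her* is a pronoun, so Principle B applies: it must be free in its binding domain.
Binding domain of *her₆*: the matrix TP, whose subject is Tamar₁.
*Tamar₁* c-commands the pronoun within its binding domain → coindexation would violate Principle B.
*Freya₂*: the pronoun c-commands this R-expression → coindexation would violate Principle C on *Freya₂*.
*Ingrid₃*: the pronoun c-commands this R-expression → coindexation would violate Principle C on *Ingrid₃*.
*Sofia₄*: the pronoun c-commands this R-expression → coindexation would violate Principle C on *Sofia₄*.
*Aisha₅*: the pronoun c-commands this R-expression → coindexation would violate Principle C on *Aisha₅*.

none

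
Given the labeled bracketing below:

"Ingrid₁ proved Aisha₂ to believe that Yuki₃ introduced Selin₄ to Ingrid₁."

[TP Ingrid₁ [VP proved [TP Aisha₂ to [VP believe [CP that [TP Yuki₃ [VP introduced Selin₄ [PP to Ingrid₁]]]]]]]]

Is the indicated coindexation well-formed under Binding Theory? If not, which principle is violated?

The two coindexed NPs are *Ingrid₁* (the higher occurrence) and *Ingrid₁* (the lower occurrence).
*Ingrid₁* (the lower occurrence) is an R-expression. Principle C requires it to be free everywhere.
*Ingrid₁* (the higher occurrence) c-commands it and carries the same index.
The R-expression is bound → Principle C violation.

Principle C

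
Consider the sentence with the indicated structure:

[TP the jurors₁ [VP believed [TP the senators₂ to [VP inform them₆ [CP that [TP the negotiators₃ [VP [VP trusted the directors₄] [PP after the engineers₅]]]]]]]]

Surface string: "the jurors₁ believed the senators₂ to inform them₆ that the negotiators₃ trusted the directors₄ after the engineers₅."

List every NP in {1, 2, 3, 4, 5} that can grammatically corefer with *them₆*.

{1}

*them* is a pronoun, so Principle B applies: it must be free in its binding domain.
Binding domain of *them₆*: the embedded TP, whose subject is the senators₂.
*the jurors₁* c-commands the pronoun but from outside its binding domain, and is not c-commanded by it → coindexation permitted.
*the senators₂* c-commands the pronoun within its binding domain → coindexation would violate Principle B.
*the negotiators₃*: the pronoun c-commands this R-expression → coindexation would violate Principle C on *the negotiators₃*.
*the directors₄*: the pronoun c-commands this R-expression → coindexation would violate Principle C on *the directors₄*.
*the engineers₅*: the pronoun c-commands this R-expression → coindexation would violate Principle C on *the engineers₅*.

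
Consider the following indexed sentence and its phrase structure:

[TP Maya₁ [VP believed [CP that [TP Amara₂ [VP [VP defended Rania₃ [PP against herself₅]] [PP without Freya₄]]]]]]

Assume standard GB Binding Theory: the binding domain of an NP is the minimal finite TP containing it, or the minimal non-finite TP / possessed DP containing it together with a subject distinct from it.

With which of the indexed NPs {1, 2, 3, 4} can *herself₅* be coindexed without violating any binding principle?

*herself* is an anaphor, so Principle A applies: it must be bound in its binding domain.
Binding domain of *herself₅*: the embedded TP, whose subject is Amara₂.
*Maya₁* c-commands the anaphor but is outside its binding domain → cannot satisfy Principle A.
*Amara₂* c-commands the anaphor within its binding domain → licit binder.
*Rania₃* c-commands the anaphor within its binding domain → licit binder.
*Freya₄* does not c-command the anaphor → cannot bind it.

{2, 3}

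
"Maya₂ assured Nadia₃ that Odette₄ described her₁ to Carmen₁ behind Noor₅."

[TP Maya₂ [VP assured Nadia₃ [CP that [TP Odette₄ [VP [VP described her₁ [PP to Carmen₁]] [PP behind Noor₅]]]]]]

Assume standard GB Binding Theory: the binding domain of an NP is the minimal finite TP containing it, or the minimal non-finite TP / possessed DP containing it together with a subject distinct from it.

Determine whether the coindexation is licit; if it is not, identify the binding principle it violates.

The two coindexed NPs are *her₁* and *Carmen₁*.
*Carmen₁* is an R-expression. Principle C requires it to be free everywhere.
*her₁* c-commands it and carries the same index.
The R-expression is bound → Principle C violation.

Principle C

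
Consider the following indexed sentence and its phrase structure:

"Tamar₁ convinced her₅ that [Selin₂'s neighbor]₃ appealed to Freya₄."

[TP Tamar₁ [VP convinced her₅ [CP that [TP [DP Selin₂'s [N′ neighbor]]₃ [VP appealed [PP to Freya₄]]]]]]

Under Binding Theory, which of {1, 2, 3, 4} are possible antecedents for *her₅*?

*her* is a pronoun, so Principle B applies: it must be free in its binding domain.
Binding domain of *her₅*: the matrix TP, whose subject is Tamar₁.
*Tamar₁* c-commands the pronoun within its binding domain → coindexation would violate Principle B.
*Selin₂*: the pronoun c-commands this R-expression → coindexation would violate Principle C on *Selin₂*.
*[Selin₂'s neighbor]₃*: the pronoun c-commands this R-expression → coindexation would violate Principle C on *[Selin₂'s neighbor]₃*.
*Freya₄*: the pronoun c-commands this R-expression → coindexation would violate Principle C on *Freya₄*.

none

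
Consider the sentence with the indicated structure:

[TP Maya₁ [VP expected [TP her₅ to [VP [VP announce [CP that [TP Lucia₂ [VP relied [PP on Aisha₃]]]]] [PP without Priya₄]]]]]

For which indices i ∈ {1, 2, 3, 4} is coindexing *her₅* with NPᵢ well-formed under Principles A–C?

*her* is a pronoun, so Principle B applies: it must be free in its binding domain.
Binding domain of *her₅*: the matrix TP, whose subject is Maya₁.
*Maya₁* c-commands the pronoun within its binding domain → coindexation would violate Principle B.
*Lucia₂*: the pronoun c-commands this R-expression → coindexation would violate Principle C on *Lucia₂*.
*Aisha₃*: the pronoun c-commands this R-expression → coindexation would violate Principle C on *Aisha₃*.
*Priya₄*: the pronoun c-commands this R-expression → coindexation would violate Principle C on *Priya₄*.

none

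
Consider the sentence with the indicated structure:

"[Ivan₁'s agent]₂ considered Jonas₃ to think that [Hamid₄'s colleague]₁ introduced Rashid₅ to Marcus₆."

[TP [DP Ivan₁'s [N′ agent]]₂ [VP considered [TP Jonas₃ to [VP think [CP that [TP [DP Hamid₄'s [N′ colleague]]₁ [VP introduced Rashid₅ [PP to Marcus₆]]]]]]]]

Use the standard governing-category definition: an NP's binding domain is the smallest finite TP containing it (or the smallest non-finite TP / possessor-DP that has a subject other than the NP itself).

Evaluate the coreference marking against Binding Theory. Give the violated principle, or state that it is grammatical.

The two coindexed NPs are *[Hamid₄'s colleague]₁* and *Ivan₁*.
*Ivan₁* is an R-expression; no coindexed NP c-commands it, so Principle C holds.
*[Hamid₄'s colleague]₁* is an R-expression; *Ivan₁* does not c-command it, and no other NP shares its index, so Principle C is satisfied.
All principles are respected.

grammatical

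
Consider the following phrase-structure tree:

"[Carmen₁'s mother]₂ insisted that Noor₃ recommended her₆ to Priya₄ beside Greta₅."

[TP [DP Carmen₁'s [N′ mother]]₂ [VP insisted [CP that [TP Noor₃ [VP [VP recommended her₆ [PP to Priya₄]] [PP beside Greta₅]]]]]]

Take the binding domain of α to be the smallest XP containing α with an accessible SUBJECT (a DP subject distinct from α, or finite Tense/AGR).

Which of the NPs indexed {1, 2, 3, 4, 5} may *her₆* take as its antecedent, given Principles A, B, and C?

{1, 2, 5}

*her* is a pronoun, so Principle B applies: it must be free in its binding domain.
Binding domain of *her₆*: the embedded TP, whose subject is Noor₃.
*Carmen₁* and the pronoun do not c-command one another → neither Principle B nor Principle C is at stake; coindexation permitted.
*[Carmen₁'s mother]₂* c-commands the pronoun but from outside its binding domain, and is not c-commanded by it → coindexation permitted.
*Noor₃* c-commands the pronoun within its binding domain → coindexation would violate Principle B.
*Priya₄*: the pronoun c-commands this R-expression → coindexation would violate Principle C on *Priya₄*.
*Greta₅* and the pronoun do not c-command one another → neither Principle B nor Principle C is at stake; coindexation permitted.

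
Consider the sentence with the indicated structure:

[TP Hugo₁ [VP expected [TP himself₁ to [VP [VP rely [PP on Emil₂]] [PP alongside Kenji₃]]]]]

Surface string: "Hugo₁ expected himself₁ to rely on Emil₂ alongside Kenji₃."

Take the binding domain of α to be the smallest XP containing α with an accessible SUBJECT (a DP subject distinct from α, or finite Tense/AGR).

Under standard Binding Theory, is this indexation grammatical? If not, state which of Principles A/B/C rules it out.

The two coindexed NPs are *Hugo₁* and *himself₁*.
*himself₁* is an anaphor; its binding domain is the matrix TP, whose subject is Hugo₁. *Hugo₁* c-commands it within that domain and shares its index, so Principle A is satisfied.
*Hugo₁* is an R-expression; *himself₁* does not c-command it, and no other NP shares its index, so Principle C is satisfied.
All principles are respected.

grammatical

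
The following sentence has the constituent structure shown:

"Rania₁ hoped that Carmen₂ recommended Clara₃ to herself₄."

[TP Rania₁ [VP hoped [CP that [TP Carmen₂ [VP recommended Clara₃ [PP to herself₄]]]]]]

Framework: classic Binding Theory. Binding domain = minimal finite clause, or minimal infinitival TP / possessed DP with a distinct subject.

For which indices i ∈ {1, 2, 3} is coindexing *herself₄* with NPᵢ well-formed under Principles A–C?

{2, 3}

*herself* is an anaphor, so Principle A applies: it must be bound in its binding domain.
Binding domain of *herself₄*: the embedded TP, whose subject is Carmen₂.
*Rania₁* c-commands the anaphor but is outside its binding domain → cannot satisfy Principle A.
*Carmen₂* c-commands the anaphor within its binding domain → licit binder.
*Clara₃* c-commands the anaphor within its binding domain → licit binder.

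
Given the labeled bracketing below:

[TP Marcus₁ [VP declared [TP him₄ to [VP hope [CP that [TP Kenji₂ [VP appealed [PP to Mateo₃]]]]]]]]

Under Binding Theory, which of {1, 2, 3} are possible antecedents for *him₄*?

*him* is a pronoun, so Principle B applies: it must be free in its binding domain.
Binding domain of *him₄*: the matrix TP, whose subject is Marcus₁.
*Marcus₁* c-commands the pronoun within its binding domain → coindexation would violate Principle B.
*Kenji₂*: the pronoun c-commands this R-expression → coindexation would violate Principle C on *Kenji₂*.
*Mateo₃*: the pronoun c-commands this R-expression → coindexation would violate Principle C on *Mateo₃*.

none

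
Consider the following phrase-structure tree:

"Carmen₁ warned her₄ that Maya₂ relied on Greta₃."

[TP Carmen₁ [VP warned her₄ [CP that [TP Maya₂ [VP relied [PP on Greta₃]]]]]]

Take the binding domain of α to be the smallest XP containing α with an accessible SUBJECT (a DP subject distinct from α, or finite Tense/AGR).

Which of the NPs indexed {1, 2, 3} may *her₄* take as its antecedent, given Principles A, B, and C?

*her* is a pronoun, so Principle B applies: it must be free in its binding domain.
Binding domain of *her₄*: the matrix TP, whose subject is Carmen₁.
*Carmen₁* c-commands the pronoun within its binding domain → coindexation would violate Principle B.
*Maya₂*: the pronoun c-commands this R-expression → coindexation would violate Principle C on *Maya₂*.
*Greta₃*: the pronoun c-commands this R-expression → coindexation would violate Principle C on *Greta₃*.

none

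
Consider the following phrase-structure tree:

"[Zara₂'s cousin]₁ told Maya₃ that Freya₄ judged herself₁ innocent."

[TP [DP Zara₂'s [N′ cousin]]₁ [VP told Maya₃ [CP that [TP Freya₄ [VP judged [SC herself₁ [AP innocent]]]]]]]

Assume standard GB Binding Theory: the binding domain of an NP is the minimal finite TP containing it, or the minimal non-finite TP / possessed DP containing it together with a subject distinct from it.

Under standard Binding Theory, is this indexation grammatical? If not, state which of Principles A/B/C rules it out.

The two coindexed NPs are *[Zara₂'s cousin]₁* and *herself₁*.
*herself₁* is an anaphor. Principle A requires it to be bound within its binding domain — the embedded TP, whose subject is Freya₄.
Within that domain it is c-commanded by *Freya₄*, which does not share its index.
*[Zara₂'s cousin]₁* does c-command the anaphor, but from outside its binding domain.
The anaphor is unbound in its domain → Principle A violation.

Principle A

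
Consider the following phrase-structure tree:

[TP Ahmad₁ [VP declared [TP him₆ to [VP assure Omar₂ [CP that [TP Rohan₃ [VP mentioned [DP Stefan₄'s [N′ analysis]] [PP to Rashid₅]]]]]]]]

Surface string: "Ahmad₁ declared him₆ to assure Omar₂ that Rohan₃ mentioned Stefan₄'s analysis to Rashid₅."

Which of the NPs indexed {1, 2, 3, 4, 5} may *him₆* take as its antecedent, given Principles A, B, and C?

*him* is a pronoun, so Principle B applies: it must be free in its binding domain.
Binding domain of *him₆*: the matrix TP, whose subject is Ahmad₁.
*Ahmad₁* c-commands the pronoun within its binding domain → coindexation would violate Principle B.
*Omar₂*: the pronoun c-commands this R-expression → coindexation would violate Principle C on *Omar₂*.
*Rohan₃*: the pronoun c-commands this R-expression → coindexation would violate Principle C on *Rohan₃*.
*Stefan₄*: the pronoun c-commands this R-expression → coindexation would violate Principle C on *Stefan₄*.
*Rashid₅*: the pronoun c-commands this R-expression → coindexation would violate Principle C on *Rashid₅*.

none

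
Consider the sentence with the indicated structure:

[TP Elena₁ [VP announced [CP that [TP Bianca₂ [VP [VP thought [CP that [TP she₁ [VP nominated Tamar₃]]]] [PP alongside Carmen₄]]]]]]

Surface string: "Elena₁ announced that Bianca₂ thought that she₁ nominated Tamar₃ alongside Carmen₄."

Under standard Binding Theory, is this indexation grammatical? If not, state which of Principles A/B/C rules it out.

grammatical

The two coindexed NPs are *Elena₁* and *she₁*.
*she₁* is a pronoun; nothing c-commands it within its binding domain (the embedded TP.), so Principle B holds trivially.
*Elena₁* is an R-expression; *she₁* does not c-command it, and no other NP shares its index, so Principle C is satisfied.
All principles are respected.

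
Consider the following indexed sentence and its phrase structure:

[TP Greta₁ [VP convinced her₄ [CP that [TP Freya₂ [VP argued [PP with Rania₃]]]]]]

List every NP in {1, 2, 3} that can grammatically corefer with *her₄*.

*her* is a pronoun, so Principle B applies: it must be free in its binding domain.
Binding domain of *her₄*: the matrix TP, whose subject is Greta₁.
*Greta₁* c-commands the pronoun within its binding domain → coindexation would violate Principle B.
*Freya₂*: the pronoun c-commands this R-expression → coindexation would violate Principle C on *Freya₂*.
*Rania₃*: the pronoun c-commands this R-expression → coindexation would violate Principle C on *Rania₃*.

none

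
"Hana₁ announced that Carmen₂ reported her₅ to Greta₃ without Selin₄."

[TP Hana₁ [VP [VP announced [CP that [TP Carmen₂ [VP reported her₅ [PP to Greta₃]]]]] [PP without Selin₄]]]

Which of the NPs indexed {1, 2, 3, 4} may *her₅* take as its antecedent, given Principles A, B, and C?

{1, 4}

*her* is a pronoun, so Principle B applies: it must be free in its binding domain.
Binding domain of *her₅*: the embedded TP, whose subject is Carmen₂.
*Hana₁* c-commands the pronoun but from outside its binding domain, and is not c-commanded by it → coindexation permitted.
*Carmen₂* c-commands the pronoun within its binding domain → coindexation would violate Principle B.
*Greta₃*: the pronoun c-commands this R-expression → coindexation would violate Principle C on *Greta₃*.
*Selin₄* and the pronoun do not c-command one another → neither Principle B nor Principle C is at stake; coindexation permitted.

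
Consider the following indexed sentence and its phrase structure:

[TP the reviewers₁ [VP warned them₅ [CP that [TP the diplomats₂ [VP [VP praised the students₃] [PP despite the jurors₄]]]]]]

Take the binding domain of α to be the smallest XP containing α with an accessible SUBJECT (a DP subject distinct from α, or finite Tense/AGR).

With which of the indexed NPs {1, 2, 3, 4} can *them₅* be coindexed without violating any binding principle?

*them* is a pronoun, so Principle B applies: it must be free in its binding domain.
Binding domain of *them₅*: the matrix TP, whose subject is the reviewers₁.
*the reviewers₁* c-commands the pronoun within its binding domain → coindexation would violate Principle B.
*the diplomats₂*: the pronoun c-commands this R-expression → coindexation would violate Principle C on *the diplomats₂*.
*the students₃*: the pronoun c-commands this R-expression → coindexation would violate Principle C on *the students₃*.
*the jurors₄*: the pronoun c-commands this R-expression → coindexation would violate Principle C on *the jurors₄*.

none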